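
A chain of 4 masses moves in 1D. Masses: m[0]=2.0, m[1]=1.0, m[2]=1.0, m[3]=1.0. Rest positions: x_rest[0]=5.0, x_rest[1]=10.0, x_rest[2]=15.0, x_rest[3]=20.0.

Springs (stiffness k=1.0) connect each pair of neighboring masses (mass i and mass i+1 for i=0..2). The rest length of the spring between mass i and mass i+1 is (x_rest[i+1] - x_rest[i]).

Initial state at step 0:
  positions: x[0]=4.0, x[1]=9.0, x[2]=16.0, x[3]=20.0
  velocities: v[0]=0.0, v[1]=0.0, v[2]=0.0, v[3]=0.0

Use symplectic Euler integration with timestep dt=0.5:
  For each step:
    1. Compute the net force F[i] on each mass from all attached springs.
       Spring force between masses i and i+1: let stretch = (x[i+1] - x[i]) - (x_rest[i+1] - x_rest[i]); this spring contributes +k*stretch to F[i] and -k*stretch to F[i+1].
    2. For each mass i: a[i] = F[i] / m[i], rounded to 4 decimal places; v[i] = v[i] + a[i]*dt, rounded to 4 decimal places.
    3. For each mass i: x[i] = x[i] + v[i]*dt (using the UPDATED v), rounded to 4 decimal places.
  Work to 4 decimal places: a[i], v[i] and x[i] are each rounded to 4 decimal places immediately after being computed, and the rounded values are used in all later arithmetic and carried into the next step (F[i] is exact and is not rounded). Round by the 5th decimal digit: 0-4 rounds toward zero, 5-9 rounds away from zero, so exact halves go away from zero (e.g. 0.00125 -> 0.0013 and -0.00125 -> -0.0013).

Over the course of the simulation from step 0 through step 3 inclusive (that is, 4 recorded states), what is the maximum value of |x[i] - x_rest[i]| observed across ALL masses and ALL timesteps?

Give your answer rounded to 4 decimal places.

Answer: 1.1406

Derivation:
Step 0: x=[4.0000 9.0000 16.0000 20.0000] v=[0.0000 0.0000 0.0000 0.0000]
Step 1: x=[4.0000 9.5000 15.2500 20.2500] v=[0.0000 1.0000 -1.5000 0.5000]
Step 2: x=[4.0625 10.0625 14.3125 20.5000] v=[0.1250 1.1250 -1.8750 0.5000]
Step 3: x=[4.2500 10.1875 13.8594 20.4531] v=[0.3750 0.2500 -0.9063 -0.0938]
Max displacement = 1.1406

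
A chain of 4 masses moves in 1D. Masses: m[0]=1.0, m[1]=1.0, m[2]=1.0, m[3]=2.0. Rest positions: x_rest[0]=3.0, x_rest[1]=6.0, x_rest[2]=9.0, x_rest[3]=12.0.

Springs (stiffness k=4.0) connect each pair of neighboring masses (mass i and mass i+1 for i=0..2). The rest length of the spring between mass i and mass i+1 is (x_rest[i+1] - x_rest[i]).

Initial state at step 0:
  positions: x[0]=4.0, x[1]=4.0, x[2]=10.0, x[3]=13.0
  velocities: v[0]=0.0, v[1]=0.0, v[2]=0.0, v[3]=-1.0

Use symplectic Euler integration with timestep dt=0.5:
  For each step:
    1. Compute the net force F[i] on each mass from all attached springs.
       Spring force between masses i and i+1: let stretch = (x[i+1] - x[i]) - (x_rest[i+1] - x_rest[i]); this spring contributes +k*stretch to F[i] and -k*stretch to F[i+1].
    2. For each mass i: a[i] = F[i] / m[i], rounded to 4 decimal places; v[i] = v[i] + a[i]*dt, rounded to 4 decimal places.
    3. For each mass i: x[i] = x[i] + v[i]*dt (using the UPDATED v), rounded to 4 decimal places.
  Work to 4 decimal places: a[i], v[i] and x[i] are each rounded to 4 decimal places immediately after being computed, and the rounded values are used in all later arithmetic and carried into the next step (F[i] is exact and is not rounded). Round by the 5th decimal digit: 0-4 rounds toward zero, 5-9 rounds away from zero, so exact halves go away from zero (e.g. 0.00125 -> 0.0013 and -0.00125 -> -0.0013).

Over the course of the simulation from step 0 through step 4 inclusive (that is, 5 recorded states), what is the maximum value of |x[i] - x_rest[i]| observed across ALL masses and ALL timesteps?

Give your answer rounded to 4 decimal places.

Step 0: x=[4.0000 4.0000 10.0000 13.0000] v=[0.0000 0.0000 0.0000 -1.0000]
Step 1: x=[1.0000 10.0000 7.0000 12.5000] v=[-6.0000 12.0000 -6.0000 -1.0000]
Step 2: x=[4.0000 4.0000 12.5000 10.7500] v=[6.0000 -12.0000 11.0000 -3.5000]
Step 3: x=[4.0000 6.5000 7.7500 11.3750] v=[0.0000 5.0000 -9.5000 1.2500]
Step 4: x=[3.5000 7.7500 5.3750 11.6875] v=[-1.0000 2.5000 -4.7500 0.6250]
Max displacement = 4.0000

Answer: 4.0000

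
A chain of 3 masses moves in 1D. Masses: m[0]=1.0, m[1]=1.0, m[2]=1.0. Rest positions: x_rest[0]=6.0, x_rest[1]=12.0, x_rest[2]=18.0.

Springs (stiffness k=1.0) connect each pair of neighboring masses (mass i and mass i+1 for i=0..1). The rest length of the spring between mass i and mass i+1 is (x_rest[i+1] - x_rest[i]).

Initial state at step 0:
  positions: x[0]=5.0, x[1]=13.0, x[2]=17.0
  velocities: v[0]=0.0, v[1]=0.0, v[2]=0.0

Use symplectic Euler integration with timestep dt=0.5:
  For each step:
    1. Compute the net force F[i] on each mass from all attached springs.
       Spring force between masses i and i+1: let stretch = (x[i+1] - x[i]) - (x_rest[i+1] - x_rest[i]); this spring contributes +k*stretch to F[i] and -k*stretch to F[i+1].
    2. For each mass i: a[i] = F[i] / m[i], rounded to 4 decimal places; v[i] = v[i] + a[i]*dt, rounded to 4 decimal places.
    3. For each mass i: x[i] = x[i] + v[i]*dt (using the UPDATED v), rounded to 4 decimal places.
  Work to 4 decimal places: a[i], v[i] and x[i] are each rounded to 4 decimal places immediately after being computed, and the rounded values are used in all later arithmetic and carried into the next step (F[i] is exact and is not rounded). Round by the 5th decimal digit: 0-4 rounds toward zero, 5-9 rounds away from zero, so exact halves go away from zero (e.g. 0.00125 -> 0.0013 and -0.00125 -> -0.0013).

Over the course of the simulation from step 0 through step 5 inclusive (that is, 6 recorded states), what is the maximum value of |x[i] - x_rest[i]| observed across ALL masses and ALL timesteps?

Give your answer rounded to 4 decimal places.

Step 0: x=[5.0000 13.0000 17.0000] v=[0.0000 0.0000 0.0000]
Step 1: x=[5.5000 12.0000 17.5000] v=[1.0000 -2.0000 1.0000]
Step 2: x=[6.1250 10.7500 18.1250] v=[1.2500 -2.5000 1.2500]
Step 3: x=[6.4063 10.1875 18.4063] v=[0.5625 -1.1250 0.5625]
Step 4: x=[6.1329 10.7344 18.1329] v=[-0.5469 1.0938 -0.5469]
Step 5: x=[5.5098 11.9806 17.5098] v=[-1.2462 2.4923 -1.2462]
Max displacement = 1.8125

Answer: 1.8125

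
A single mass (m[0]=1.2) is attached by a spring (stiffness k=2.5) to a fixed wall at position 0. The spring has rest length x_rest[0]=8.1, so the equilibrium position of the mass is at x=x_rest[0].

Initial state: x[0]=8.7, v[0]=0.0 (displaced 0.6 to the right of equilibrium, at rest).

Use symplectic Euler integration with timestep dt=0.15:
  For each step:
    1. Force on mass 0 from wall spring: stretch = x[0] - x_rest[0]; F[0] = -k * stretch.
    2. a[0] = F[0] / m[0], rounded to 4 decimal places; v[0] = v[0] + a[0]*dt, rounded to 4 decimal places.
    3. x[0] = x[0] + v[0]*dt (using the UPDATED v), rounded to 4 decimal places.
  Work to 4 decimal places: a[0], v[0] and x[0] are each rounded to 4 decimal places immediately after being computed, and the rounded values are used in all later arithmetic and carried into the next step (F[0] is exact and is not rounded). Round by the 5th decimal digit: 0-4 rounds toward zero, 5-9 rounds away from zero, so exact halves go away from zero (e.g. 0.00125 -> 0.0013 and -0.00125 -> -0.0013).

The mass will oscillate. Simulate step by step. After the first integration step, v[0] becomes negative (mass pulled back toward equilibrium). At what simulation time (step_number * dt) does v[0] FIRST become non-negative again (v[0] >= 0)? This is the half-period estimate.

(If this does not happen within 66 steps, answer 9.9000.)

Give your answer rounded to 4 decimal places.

Step 0: x=[8.7000] v=[0.0000]
Step 1: x=[8.6719] v=[-0.1875]
Step 2: x=[8.6170] v=[-0.3662]
Step 3: x=[8.5378] v=[-0.5278]
Step 4: x=[8.4381] v=[-0.6646]
Step 5: x=[8.3226] v=[-0.7703]
Step 6: x=[8.1966] v=[-0.8399]
Step 7: x=[8.0661] v=[-0.8701]
Step 8: x=[7.9372] v=[-0.8595]
Step 9: x=[7.8159] v=[-0.8086]
Step 10: x=[7.7079] v=[-0.7198]
Step 11: x=[7.6183] v=[-0.5973]
Step 12: x=[7.5513] v=[-0.4468]
Step 13: x=[7.5100] v=[-0.2753]
Step 14: x=[7.4964] v=[-0.0909]
Step 15: x=[7.5111] v=[0.0977]
First v>=0 after going negative at step 15, time=2.2500

Answer: 2.2500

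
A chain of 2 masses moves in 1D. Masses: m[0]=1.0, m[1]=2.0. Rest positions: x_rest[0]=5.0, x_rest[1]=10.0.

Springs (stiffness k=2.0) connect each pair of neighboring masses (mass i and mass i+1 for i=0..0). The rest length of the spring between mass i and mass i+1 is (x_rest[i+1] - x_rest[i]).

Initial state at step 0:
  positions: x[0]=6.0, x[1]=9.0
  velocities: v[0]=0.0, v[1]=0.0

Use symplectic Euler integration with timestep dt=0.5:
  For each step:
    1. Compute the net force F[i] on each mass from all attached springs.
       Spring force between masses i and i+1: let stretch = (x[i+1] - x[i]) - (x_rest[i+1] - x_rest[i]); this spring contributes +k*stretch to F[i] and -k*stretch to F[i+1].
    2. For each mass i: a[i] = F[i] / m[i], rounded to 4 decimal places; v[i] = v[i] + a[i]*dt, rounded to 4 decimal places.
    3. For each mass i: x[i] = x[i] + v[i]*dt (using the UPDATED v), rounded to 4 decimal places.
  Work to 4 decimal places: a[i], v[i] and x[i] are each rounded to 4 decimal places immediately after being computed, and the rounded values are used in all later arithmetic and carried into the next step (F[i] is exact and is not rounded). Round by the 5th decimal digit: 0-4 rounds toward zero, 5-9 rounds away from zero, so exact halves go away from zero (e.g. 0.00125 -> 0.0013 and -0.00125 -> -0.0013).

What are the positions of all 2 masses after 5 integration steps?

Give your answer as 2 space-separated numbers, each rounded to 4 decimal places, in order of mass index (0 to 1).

Step 0: x=[6.0000 9.0000] v=[0.0000 0.0000]
Step 1: x=[5.0000 9.5000] v=[-2.0000 1.0000]
Step 2: x=[3.7500 10.1250] v=[-2.5000 1.2500]
Step 3: x=[3.1875 10.4063] v=[-1.1250 0.5625]
Step 4: x=[3.7344 10.1329] v=[1.0938 -0.5469]
Step 5: x=[4.9806 9.5098] v=[2.4923 -1.2462]

Answer: 4.9806 9.5098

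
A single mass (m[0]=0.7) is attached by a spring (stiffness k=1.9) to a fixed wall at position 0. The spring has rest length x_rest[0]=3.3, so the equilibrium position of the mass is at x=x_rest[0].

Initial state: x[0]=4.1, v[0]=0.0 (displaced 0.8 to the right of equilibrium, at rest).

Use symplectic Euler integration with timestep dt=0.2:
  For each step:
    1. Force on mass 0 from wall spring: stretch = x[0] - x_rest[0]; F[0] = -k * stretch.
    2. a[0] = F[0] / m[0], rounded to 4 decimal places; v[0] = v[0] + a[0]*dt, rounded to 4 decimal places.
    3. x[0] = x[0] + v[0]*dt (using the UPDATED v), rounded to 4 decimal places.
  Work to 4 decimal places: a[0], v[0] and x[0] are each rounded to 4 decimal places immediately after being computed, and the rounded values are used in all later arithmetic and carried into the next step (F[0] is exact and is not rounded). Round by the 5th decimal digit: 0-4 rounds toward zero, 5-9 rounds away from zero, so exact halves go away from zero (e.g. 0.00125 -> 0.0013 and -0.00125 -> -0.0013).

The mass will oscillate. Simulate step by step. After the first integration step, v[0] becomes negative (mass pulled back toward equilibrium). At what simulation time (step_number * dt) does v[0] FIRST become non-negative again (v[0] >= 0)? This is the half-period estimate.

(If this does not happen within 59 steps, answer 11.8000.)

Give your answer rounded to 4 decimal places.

Answer: 2.0000

Derivation:
Step 0: x=[4.1000] v=[0.0000]
Step 1: x=[4.0131] v=[-0.4343]
Step 2: x=[3.8488] v=[-0.8214]
Step 3: x=[3.6249] v=[-1.1193]
Step 4: x=[3.3658] v=[-1.2957]
Step 5: x=[3.0995] v=[-1.3314]
Step 6: x=[2.8550] v=[-1.2226]
Step 7: x=[2.6588] v=[-0.9810]
Step 8: x=[2.5322] v=[-0.6329]
Step 9: x=[2.4890] v=[-0.2161]
Step 10: x=[2.5338] v=[0.2242]
First v>=0 after going negative at step 10, time=2.0000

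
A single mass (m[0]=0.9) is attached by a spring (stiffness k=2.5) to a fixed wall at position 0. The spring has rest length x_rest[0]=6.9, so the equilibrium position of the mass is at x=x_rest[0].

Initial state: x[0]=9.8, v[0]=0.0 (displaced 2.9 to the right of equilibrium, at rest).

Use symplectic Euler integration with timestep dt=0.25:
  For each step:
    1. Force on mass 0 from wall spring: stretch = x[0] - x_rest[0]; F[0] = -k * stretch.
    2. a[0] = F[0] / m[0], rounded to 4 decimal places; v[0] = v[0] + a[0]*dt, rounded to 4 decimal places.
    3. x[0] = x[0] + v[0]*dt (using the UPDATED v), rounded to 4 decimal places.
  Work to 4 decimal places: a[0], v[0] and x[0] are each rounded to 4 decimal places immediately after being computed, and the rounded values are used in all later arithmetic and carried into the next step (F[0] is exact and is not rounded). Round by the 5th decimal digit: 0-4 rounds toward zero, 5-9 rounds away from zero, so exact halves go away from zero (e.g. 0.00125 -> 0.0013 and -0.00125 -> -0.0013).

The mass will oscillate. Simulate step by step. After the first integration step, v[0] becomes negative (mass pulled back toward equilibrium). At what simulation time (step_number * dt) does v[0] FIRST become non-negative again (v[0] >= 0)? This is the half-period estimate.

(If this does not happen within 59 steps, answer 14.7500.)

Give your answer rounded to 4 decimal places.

Answer: 2.0000

Derivation:
Step 0: x=[9.8000] v=[0.0000]
Step 1: x=[9.2965] v=[-2.0139]
Step 2: x=[8.3770] v=[-3.6781]
Step 3: x=[7.2011] v=[-4.7038]
Step 4: x=[5.9729] v=[-4.9129]
Step 5: x=[4.9056] v=[-4.2691]
Step 6: x=[4.1846] v=[-2.8841]
Step 7: x=[3.9350] v=[-0.9984]
Step 8: x=[4.2002] v=[1.0606]
First v>=0 after going negative at step 8, time=2.0000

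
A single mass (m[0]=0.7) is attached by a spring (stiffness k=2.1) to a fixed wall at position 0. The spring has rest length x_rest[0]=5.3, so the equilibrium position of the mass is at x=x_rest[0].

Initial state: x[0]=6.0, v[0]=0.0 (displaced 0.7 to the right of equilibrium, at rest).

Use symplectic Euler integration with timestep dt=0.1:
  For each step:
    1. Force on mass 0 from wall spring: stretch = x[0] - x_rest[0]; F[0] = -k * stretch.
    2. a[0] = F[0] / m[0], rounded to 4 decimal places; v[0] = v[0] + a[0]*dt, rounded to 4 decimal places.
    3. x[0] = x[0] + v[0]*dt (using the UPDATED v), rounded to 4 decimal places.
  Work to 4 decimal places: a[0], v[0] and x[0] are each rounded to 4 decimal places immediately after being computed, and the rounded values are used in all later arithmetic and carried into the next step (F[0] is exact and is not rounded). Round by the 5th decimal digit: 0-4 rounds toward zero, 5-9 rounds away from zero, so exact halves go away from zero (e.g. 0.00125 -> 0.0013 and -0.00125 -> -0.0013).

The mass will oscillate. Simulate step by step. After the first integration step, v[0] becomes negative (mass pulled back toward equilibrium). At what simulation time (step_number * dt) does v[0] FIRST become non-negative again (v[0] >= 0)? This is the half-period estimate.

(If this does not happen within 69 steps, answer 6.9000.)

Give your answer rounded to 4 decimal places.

Answer: 1.9000

Derivation:
Step 0: x=[6.0000] v=[0.0000]
Step 1: x=[5.9790] v=[-0.2100]
Step 2: x=[5.9376] v=[-0.4137]
Step 3: x=[5.8771] v=[-0.6050]
Step 4: x=[5.7993] v=[-0.7781]
Step 5: x=[5.7065] v=[-0.9279]
Step 6: x=[5.6015] v=[-1.0499]
Step 7: x=[5.4875] v=[-1.1404]
Step 8: x=[5.3678] v=[-1.1967]
Step 9: x=[5.2461] v=[-1.2170]
Step 10: x=[5.1260] v=[-1.2008]
Step 11: x=[5.0111] v=[-1.1486]
Step 12: x=[4.9049] v=[-1.0619]
Step 13: x=[4.8106] v=[-0.9434]
Step 14: x=[4.7309] v=[-0.7966]
Step 15: x=[4.6683] v=[-0.6259]
Step 16: x=[4.6247] v=[-0.4364]
Step 17: x=[4.6013] v=[-0.2338]
Step 18: x=[4.5989] v=[-0.0242]
Step 19: x=[4.6175] v=[0.1861]
First v>=0 after going negative at step 19, time=1.9000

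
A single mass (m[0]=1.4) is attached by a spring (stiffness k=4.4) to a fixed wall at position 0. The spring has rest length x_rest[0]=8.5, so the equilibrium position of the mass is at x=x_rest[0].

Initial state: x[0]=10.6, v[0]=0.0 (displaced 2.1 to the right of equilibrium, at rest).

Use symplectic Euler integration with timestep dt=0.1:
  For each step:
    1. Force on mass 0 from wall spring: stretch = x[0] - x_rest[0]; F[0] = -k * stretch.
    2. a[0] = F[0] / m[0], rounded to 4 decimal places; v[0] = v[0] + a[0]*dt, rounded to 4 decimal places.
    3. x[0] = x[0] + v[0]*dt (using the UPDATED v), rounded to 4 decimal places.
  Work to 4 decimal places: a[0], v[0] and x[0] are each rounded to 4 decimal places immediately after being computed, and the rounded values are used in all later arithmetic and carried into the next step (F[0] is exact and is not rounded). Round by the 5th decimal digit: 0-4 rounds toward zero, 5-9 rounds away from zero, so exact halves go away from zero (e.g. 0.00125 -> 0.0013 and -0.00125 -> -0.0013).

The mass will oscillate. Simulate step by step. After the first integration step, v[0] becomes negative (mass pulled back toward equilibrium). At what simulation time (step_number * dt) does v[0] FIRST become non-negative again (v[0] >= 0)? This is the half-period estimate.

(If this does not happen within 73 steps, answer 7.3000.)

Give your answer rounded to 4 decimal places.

Step 0: x=[10.6000] v=[0.0000]
Step 1: x=[10.5340] v=[-0.6600]
Step 2: x=[10.4041] v=[-1.2993]
Step 3: x=[10.2143] v=[-1.8977]
Step 4: x=[9.9707] v=[-2.4365]
Step 5: x=[9.6808] v=[-2.8987]
Step 6: x=[9.3538] v=[-3.2698]
Step 7: x=[9.0000] v=[-3.5381]
Step 8: x=[8.6305] v=[-3.6952]
Step 9: x=[8.2569] v=[-3.7362]
Step 10: x=[7.8909] v=[-3.6598]
Step 11: x=[7.5441] v=[-3.4684]
Step 12: x=[7.2273] v=[-3.1680]
Step 13: x=[6.9505] v=[-2.7680]
Step 14: x=[6.7224] v=[-2.2810]
Step 15: x=[6.5502] v=[-1.7223]
Step 16: x=[6.4393] v=[-1.1095]
Step 17: x=[6.3931] v=[-0.4619]
Step 18: x=[6.4131] v=[0.2003]
First v>=0 after going negative at step 18, time=1.8000

Answer: 1.8000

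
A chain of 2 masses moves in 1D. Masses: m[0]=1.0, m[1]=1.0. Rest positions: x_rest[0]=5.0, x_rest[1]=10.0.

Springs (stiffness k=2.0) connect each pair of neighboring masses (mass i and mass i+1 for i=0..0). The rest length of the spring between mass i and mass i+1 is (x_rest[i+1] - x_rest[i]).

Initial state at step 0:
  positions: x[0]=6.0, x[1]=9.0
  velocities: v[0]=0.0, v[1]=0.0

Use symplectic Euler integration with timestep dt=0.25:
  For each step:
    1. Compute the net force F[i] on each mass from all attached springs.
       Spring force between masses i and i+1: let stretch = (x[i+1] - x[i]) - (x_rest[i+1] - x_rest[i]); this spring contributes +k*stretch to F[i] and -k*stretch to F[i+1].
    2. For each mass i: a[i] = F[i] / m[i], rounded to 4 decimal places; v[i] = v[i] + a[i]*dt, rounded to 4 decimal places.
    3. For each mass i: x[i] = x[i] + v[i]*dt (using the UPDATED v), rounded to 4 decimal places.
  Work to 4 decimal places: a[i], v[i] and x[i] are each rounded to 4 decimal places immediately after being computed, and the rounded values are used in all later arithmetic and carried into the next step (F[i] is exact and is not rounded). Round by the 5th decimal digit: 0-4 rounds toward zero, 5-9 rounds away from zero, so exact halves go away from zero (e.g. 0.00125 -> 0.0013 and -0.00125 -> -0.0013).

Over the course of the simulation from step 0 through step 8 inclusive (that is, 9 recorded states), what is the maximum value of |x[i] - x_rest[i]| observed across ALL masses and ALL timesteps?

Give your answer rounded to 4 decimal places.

Step 0: x=[6.0000 9.0000] v=[0.0000 0.0000]
Step 1: x=[5.7500 9.2500] v=[-1.0000 1.0000]
Step 2: x=[5.3125 9.6875] v=[-1.7500 1.7500]
Step 3: x=[4.7969 10.2031] v=[-2.0625 2.0625]
Step 4: x=[4.3321 10.6680] v=[-1.8594 1.8594]
Step 5: x=[4.0342 10.9659] v=[-1.1915 1.1915]
Step 6: x=[3.9778 11.0223] v=[-0.2257 0.2257]
Step 7: x=[4.1770 10.8232] v=[0.7966 -0.7966]
Step 8: x=[4.5819 10.4183] v=[1.6197 -1.6197]
Max displacement = 1.0223

Answer: 1.0223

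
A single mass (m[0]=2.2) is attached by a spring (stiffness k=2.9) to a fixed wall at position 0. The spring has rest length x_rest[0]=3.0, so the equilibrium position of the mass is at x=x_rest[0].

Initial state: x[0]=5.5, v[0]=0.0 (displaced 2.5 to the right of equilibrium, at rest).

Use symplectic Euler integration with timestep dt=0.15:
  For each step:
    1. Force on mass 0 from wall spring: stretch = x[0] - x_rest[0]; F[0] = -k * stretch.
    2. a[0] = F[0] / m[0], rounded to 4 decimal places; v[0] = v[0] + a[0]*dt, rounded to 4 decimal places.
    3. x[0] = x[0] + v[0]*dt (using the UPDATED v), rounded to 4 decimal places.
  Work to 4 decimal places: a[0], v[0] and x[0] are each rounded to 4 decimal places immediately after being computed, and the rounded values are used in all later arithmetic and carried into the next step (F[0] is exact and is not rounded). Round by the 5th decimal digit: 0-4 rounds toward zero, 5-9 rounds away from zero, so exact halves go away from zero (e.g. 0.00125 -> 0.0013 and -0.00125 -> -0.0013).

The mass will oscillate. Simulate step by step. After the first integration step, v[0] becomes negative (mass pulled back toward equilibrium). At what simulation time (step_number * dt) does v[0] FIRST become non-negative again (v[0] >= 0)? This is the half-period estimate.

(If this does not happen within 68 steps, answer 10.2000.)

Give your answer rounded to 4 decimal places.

Step 0: x=[5.5000] v=[0.0000]
Step 1: x=[5.4259] v=[-0.4943]
Step 2: x=[5.2798] v=[-0.9740]
Step 3: x=[5.0661] v=[-1.4248]
Step 4: x=[4.7911] v=[-1.8333]
Step 5: x=[4.4630] v=[-2.1875]
Step 6: x=[4.0915] v=[-2.4768]
Step 7: x=[3.6876] v=[-2.6926]
Step 8: x=[3.2633] v=[-2.8286]
Step 9: x=[2.8312] v=[-2.8807]
Step 10: x=[2.4041] v=[-2.8473]
Step 11: x=[1.9947] v=[-2.7295]
Step 12: x=[1.6151] v=[-2.5307]
Step 13: x=[1.2766] v=[-2.2569]
Step 14: x=[0.9892] v=[-1.9161]
Step 15: x=[0.7614] v=[-1.5185]
Step 16: x=[0.6000] v=[-1.0759]
Step 17: x=[0.5098] v=[-0.6014]
Step 18: x=[0.4935] v=[-0.1090]
Step 19: x=[0.5515] v=[0.3866]
First v>=0 after going negative at step 19, time=2.8500

Answer: 2.8500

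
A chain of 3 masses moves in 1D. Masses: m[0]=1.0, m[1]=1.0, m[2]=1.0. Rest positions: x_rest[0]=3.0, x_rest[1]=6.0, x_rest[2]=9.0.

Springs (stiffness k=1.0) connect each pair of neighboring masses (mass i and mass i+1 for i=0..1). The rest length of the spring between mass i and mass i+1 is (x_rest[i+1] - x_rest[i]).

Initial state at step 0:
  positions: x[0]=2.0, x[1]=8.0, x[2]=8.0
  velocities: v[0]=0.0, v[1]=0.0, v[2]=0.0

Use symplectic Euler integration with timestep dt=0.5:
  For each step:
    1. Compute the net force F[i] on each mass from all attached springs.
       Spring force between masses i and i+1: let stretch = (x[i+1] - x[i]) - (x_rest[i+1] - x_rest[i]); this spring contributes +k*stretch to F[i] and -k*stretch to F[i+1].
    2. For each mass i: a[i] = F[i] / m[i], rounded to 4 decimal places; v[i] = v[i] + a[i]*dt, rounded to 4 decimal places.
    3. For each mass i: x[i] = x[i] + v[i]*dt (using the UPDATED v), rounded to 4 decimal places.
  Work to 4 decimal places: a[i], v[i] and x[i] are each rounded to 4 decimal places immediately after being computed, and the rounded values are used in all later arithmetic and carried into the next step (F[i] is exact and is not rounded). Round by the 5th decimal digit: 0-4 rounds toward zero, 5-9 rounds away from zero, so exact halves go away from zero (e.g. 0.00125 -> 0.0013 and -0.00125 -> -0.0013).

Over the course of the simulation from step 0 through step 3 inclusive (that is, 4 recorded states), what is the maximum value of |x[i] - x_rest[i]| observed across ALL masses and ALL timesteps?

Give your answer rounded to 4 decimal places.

Answer: 2.2187

Derivation:
Step 0: x=[2.0000 8.0000 8.0000] v=[0.0000 0.0000 0.0000]
Step 1: x=[2.7500 6.5000 8.7500] v=[1.5000 -3.0000 1.5000]
Step 2: x=[3.6875 4.6250 9.6875] v=[1.8750 -3.7500 1.8750]
Step 3: x=[4.1094 3.7813 10.1094] v=[0.8438 -1.6875 0.8438]
Max displacement = 2.2187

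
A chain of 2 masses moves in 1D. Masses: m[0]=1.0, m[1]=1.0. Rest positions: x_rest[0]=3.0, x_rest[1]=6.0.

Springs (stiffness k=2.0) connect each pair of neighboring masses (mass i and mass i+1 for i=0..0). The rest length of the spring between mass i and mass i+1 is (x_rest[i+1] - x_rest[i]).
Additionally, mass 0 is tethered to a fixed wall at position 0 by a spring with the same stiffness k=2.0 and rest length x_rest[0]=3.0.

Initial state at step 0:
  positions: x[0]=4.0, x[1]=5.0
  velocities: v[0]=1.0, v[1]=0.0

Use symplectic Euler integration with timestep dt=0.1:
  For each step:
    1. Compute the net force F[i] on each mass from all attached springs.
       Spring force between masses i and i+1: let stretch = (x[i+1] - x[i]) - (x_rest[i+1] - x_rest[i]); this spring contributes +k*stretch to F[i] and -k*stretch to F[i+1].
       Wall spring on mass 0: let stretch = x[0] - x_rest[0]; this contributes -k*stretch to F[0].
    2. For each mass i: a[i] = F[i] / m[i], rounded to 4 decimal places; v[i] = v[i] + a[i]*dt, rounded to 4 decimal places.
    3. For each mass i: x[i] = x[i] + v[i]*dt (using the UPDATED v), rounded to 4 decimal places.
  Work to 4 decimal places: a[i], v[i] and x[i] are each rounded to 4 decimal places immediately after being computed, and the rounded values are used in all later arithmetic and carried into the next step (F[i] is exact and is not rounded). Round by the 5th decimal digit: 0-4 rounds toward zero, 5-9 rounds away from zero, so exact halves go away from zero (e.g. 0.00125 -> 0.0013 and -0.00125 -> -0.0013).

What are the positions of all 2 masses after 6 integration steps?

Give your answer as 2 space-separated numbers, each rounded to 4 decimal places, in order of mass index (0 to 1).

Step 0: x=[4.0000 5.0000] v=[1.0000 0.0000]
Step 1: x=[4.0400 5.0400] v=[0.4000 0.4000]
Step 2: x=[4.0192 5.1200] v=[-0.2080 0.8000]
Step 3: x=[3.9400 5.2380] v=[-0.7917 1.1798]
Step 4: x=[3.8080 5.3900] v=[-1.3201 1.5202]
Step 5: x=[3.6315 5.5704] v=[-1.7653 1.8038]
Step 6: x=[3.4211 5.7720] v=[-2.1038 2.0160]

Answer: 3.4211 5.7720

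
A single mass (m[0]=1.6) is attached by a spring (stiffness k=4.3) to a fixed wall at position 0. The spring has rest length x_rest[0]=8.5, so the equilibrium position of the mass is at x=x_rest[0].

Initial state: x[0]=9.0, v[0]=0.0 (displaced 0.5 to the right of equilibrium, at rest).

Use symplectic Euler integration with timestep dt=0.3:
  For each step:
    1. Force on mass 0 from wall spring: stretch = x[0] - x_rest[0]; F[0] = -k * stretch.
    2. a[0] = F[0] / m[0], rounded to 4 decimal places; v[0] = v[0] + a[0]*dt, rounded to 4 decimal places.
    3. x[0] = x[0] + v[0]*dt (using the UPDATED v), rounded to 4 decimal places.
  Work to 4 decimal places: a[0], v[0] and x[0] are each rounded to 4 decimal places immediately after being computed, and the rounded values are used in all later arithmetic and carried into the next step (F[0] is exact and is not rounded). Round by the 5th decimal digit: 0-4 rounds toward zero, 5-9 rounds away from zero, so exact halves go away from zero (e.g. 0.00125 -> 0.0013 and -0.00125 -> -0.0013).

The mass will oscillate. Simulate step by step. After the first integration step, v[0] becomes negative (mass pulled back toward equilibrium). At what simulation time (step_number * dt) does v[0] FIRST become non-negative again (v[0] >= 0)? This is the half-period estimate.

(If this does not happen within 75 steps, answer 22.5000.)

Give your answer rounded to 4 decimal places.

Step 0: x=[9.0000] v=[0.0000]
Step 1: x=[8.8791] v=[-0.4031]
Step 2: x=[8.6665] v=[-0.7087]
Step 3: x=[8.4136] v=[-0.8430]
Step 4: x=[8.1816] v=[-0.7733]
Step 5: x=[8.0266] v=[-0.5166]
Step 6: x=[7.9861] v=[-0.1349]
Step 7: x=[8.0699] v=[0.2794]
First v>=0 after going negative at step 7, time=2.1000

Answer: 2.1000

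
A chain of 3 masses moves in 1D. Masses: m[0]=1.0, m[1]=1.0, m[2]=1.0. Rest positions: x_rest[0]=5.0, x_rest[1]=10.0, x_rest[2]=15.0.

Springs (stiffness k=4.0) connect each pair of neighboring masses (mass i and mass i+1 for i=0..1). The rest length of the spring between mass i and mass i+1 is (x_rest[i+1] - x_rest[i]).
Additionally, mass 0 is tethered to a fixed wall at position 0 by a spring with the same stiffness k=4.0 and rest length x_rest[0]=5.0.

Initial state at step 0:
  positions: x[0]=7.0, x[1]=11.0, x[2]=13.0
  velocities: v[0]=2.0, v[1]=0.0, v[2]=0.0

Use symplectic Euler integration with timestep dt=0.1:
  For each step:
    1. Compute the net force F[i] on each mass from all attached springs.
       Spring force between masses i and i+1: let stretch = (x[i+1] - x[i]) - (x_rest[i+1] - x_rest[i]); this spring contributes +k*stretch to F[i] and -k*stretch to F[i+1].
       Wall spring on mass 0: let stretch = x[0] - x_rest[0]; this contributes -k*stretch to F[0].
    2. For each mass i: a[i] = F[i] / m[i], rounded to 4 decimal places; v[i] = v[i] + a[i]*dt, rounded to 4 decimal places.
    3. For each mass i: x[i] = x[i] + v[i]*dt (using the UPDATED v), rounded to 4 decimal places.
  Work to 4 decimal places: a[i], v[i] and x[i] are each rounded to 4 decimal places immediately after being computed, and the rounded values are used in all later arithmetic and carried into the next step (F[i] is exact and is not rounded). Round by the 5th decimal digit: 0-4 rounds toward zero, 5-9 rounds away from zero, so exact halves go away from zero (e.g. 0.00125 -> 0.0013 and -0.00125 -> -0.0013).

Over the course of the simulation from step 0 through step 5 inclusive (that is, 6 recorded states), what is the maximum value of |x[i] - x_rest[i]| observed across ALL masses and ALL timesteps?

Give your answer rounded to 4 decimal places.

Step 0: x=[7.0000 11.0000 13.0000] v=[2.0000 0.0000 0.0000]
Step 1: x=[7.0800 10.9200 13.1200] v=[0.8000 -0.8000 1.2000]
Step 2: x=[7.0304 10.7744 13.3520] v=[-0.4960 -1.4560 2.3200]
Step 3: x=[6.8493 10.5821 13.6809] v=[-1.8106 -1.9226 3.2890]
Step 4: x=[6.5436 10.3645 14.0859] v=[-3.0572 -2.1762 4.0495]
Step 5: x=[6.1290 10.1429 14.5420] v=[-4.1463 -2.2160 4.5609]
Max displacement = 2.0800

Answer: 2.0800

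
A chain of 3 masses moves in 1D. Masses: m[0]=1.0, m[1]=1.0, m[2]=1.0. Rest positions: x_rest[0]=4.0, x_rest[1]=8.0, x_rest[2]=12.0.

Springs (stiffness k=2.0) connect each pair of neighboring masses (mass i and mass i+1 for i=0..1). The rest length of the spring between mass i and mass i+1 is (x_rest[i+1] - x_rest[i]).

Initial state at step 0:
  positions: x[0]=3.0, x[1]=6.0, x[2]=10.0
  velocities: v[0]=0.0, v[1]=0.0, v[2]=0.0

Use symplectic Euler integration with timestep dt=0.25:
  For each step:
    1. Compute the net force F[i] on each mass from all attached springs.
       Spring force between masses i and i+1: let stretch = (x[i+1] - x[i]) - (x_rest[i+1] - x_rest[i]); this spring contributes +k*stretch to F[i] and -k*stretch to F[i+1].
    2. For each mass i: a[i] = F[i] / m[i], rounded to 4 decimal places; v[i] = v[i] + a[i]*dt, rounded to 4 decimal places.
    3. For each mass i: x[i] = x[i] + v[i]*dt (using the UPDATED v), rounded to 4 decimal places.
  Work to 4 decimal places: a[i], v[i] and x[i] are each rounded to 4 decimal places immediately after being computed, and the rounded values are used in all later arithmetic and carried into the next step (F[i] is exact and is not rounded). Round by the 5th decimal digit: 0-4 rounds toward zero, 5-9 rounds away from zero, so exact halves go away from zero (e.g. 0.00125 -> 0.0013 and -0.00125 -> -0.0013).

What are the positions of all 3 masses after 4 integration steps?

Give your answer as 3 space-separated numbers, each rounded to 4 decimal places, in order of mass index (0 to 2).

Step 0: x=[3.0000 6.0000 10.0000] v=[0.0000 0.0000 0.0000]
Step 1: x=[2.8750 6.1250 10.0000] v=[-0.5000 0.5000 0.0000]
Step 2: x=[2.6563 6.3281 10.0156] v=[-0.8750 0.8125 0.0625]
Step 3: x=[2.3965 6.5332 10.0703] v=[-1.0391 0.8204 0.2188]
Step 4: x=[2.1538 6.6634 10.1829] v=[-0.9708 0.5206 0.4503]

Answer: 2.1538 6.6634 10.1829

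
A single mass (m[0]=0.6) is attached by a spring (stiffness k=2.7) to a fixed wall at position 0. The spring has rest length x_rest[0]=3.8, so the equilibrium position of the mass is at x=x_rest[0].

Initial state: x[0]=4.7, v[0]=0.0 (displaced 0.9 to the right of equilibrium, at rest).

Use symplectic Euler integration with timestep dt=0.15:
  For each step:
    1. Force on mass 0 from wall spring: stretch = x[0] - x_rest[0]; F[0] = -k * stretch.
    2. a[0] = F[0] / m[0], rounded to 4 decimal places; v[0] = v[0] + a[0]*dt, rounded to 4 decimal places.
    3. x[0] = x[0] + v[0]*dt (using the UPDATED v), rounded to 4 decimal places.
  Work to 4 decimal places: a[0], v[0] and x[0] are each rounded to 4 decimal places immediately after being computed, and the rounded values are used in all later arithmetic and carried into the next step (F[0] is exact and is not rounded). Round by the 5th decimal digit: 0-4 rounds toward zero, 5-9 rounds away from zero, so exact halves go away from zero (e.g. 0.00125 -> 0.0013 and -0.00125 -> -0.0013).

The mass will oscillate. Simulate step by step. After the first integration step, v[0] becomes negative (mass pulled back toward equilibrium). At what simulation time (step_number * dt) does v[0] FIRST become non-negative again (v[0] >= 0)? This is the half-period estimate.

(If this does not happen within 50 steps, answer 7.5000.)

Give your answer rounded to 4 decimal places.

Step 0: x=[4.7000] v=[0.0000]
Step 1: x=[4.6089] v=[-0.6075]
Step 2: x=[4.4359] v=[-1.1535]
Step 3: x=[4.1985] v=[-1.5827]
Step 4: x=[3.9207] v=[-1.8517]
Step 5: x=[3.6307] v=[-1.9332]
Step 6: x=[3.3579] v=[-1.8189]
Step 7: x=[3.1298] v=[-1.5205]
Step 8: x=[2.9696] v=[-1.0681]
Step 9: x=[2.8935] v=[-0.5076]
Step 10: x=[2.9091] v=[0.1043]
First v>=0 after going negative at step 10, time=1.5000

Answer: 1.5000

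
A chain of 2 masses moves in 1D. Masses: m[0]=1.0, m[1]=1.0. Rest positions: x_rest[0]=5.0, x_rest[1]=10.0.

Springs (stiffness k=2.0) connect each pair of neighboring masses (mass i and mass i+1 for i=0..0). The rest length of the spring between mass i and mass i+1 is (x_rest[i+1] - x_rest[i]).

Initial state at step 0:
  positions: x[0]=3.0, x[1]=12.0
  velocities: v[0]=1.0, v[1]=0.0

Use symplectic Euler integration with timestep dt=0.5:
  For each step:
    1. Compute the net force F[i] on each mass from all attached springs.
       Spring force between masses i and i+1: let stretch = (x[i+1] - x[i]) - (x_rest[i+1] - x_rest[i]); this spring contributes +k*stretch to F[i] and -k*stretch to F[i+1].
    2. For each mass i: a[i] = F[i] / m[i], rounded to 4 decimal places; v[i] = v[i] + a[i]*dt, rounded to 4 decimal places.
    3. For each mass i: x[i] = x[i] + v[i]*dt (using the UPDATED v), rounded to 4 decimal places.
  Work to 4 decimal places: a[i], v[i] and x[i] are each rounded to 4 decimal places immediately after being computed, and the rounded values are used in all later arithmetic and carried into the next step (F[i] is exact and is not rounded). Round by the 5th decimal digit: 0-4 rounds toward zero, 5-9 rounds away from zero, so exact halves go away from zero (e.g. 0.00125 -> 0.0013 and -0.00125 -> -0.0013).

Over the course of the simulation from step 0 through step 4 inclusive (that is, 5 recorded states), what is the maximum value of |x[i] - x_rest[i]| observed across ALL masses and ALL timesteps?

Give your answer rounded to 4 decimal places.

Step 0: x=[3.0000 12.0000] v=[1.0000 0.0000]
Step 1: x=[5.5000 10.0000] v=[5.0000 -4.0000]
Step 2: x=[7.7500 8.2500] v=[4.5000 -3.5000]
Step 3: x=[7.7500 8.7500] v=[0.0000 1.0000]
Step 4: x=[5.7500 11.2500] v=[-4.0000 5.0000]
Max displacement = 2.7500

Answer: 2.7500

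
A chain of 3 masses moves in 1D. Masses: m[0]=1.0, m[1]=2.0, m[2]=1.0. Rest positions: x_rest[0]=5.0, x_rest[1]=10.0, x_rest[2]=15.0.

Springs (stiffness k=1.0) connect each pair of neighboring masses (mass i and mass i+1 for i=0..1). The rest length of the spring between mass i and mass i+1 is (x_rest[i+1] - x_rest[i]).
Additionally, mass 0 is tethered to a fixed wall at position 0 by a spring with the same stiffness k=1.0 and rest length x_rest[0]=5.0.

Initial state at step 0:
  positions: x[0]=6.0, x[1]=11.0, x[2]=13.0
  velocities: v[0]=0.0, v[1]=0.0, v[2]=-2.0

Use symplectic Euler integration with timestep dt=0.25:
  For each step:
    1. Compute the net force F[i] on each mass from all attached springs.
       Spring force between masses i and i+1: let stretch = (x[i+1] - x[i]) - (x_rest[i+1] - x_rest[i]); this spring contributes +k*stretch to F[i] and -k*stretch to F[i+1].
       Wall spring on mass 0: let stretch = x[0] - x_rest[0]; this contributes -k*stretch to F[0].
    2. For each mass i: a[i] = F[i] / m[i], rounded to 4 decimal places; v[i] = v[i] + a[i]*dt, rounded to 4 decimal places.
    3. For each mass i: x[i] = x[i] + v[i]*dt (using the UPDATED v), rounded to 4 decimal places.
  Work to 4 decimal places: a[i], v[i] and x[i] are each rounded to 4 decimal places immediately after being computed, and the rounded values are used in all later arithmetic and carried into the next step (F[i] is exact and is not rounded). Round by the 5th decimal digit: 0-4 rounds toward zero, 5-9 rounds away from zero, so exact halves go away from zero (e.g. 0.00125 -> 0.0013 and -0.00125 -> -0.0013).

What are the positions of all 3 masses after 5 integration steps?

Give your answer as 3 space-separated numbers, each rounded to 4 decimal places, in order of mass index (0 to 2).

Answer: 5.1216 9.6326 13.3095

Derivation:
Step 0: x=[6.0000 11.0000 13.0000] v=[0.0000 0.0000 -2.0000]
Step 1: x=[5.9375 10.9063 12.6875] v=[-0.2500 -0.3750 -1.2500]
Step 2: x=[5.8145 10.7129 12.5762] v=[-0.4922 -0.7735 -0.4453]
Step 3: x=[5.6342 10.4247 12.6609] v=[-0.7212 -1.1529 0.3389]
Step 4: x=[5.4012 10.0567 12.9184] v=[-0.9321 -1.4722 1.0299]
Step 5: x=[5.1216 9.6326 13.3095] v=[-1.1185 -1.6964 1.5645]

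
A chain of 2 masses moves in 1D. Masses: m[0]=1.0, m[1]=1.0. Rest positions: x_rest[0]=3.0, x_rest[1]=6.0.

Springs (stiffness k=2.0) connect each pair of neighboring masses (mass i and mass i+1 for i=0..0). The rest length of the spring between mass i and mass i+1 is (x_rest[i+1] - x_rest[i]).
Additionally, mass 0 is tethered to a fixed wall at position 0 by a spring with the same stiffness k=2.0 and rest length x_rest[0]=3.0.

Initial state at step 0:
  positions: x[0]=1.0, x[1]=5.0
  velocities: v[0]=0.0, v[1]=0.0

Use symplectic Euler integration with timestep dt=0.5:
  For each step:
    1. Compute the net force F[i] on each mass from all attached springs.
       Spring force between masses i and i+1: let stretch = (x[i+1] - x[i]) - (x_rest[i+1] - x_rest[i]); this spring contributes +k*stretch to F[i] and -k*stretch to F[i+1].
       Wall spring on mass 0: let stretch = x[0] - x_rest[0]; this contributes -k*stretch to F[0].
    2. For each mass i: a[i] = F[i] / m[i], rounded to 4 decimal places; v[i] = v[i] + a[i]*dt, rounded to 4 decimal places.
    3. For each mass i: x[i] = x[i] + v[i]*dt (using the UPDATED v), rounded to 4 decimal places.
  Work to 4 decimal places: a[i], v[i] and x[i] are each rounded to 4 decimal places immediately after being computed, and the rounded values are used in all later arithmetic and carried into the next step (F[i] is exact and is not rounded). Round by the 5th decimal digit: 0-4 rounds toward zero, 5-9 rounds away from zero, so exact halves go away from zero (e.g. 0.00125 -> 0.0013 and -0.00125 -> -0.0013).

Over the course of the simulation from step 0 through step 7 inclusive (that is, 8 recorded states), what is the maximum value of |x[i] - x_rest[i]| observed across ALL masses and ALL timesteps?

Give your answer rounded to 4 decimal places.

Answer: 2.1797

Derivation:
Step 0: x=[1.0000 5.0000] v=[0.0000 0.0000]
Step 1: x=[2.5000 4.5000] v=[3.0000 -1.0000]
Step 2: x=[3.7500 4.5000] v=[2.5000 0.0000]
Step 3: x=[3.5000 5.6250] v=[-0.5000 2.2500]
Step 4: x=[2.5625 7.1875] v=[-1.8750 3.1250]
Step 5: x=[2.6563 7.9375] v=[0.1875 1.5000]
Step 6: x=[4.0625 7.5469] v=[2.8124 -0.7812]
Step 7: x=[5.1797 6.9141] v=[2.2343 -1.2656]
Max displacement = 2.1797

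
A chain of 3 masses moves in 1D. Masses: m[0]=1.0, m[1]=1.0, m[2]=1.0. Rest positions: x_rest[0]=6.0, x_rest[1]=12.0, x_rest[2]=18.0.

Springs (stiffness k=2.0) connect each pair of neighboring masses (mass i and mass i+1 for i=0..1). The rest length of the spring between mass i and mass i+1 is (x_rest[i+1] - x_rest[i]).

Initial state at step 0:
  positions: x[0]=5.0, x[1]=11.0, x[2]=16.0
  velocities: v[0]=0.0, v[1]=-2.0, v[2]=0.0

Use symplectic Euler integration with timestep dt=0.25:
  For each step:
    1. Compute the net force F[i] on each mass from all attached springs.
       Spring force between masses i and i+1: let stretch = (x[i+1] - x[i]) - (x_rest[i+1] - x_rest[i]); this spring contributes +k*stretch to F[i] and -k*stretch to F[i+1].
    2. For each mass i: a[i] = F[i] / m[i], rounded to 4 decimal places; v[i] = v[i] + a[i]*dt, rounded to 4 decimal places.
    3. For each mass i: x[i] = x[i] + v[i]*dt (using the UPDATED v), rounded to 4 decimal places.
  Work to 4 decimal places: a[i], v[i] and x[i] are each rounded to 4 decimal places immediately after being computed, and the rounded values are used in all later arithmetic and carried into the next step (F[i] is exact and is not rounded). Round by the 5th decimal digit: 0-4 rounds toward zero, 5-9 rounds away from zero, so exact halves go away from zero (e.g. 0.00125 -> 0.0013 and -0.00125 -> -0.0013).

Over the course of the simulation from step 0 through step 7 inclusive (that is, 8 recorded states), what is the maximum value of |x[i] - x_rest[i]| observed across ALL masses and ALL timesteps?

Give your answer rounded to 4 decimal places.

Answer: 3.2116

Derivation:
Step 0: x=[5.0000 11.0000 16.0000] v=[0.0000 -2.0000 0.0000]
Step 1: x=[5.0000 10.3750 16.1250] v=[0.0000 -2.5000 0.5000]
Step 2: x=[4.9219 9.7969 16.2813] v=[-0.3125 -2.3125 0.6250]
Step 3: x=[4.7032 9.4200 16.3770] v=[-0.8750 -1.5078 0.3828]
Step 4: x=[4.3241 9.3231 16.3531] v=[-1.5166 -0.3877 -0.0957]
Step 5: x=[3.8198 9.4801 16.2004] v=[-2.0171 0.6278 -0.6107]
Step 6: x=[3.2731 9.7696 15.9577] v=[-2.1870 1.1578 -0.9709]
Step 7: x=[2.7884 10.0205 15.6915] v=[-1.9388 1.0036 -1.0650]
Max displacement = 3.2116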